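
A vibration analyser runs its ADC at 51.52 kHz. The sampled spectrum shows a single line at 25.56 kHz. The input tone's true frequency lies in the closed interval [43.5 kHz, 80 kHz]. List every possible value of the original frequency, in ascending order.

77.08 kHz, 77.48 kHz

Frequencies that alias to 25.56 kHz are k·fs ± 25.56 kHz for integer k ≥ 0.
k=0: 25.56 kHz.
k=1: 25.96 kHz, 77.08 kHz.
k=2: 77.48 kHz, 128.6 kHz.
k=3: 129 kHz, 180.12 kHz.
Within [43.5 kHz, 80 kHz]: 77.08 kHz, 77.48 kHz.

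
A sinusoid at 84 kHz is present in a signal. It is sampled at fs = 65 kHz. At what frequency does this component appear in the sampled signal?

84 kHz mod fs = 19 kHz.
19 kHz ≤ fs/2 = 32.5 kHz, appears at 19 kHz.

19 kHz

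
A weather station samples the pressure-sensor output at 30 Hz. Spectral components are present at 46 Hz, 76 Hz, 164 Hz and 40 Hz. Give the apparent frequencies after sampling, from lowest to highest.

fs/2 = 15 Hz.
46 Hz mod fs = 16 Hz.
16 Hz > fs/2 = 15 Hz, folds to fs − 16 Hz = 14 Hz.
76 Hz mod fs = 16 Hz.
16 Hz > fs/2 = 15 Hz, folds to fs − 16 Hz = 14 Hz.
164 Hz mod fs = 14 Hz.
14 Hz ≤ fs/2 = 15 Hz, appears at 14 Hz.
40 Hz mod fs = 10 Hz.
10 Hz ≤ fs/2 = 15 Hz, appears at 10 Hz.
Distinct values: {10 Hz, 14 Hz}.

10 Hz, 14 Hz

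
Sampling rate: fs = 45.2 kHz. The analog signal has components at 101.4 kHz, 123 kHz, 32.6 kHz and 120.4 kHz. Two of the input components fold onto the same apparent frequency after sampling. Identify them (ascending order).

32.6 kHz, 123 kHz

fs/2 = 22.6 kHz.
101.4 kHz mod fs = 11 kHz.
11 kHz ≤ fs/2 = 22.6 kHz, appears at 11 kHz.
123 kHz mod fs = 32.6 kHz.
32.6 kHz > fs/2 = 22.6 kHz, folds to fs − 32.6 kHz = 12.6 kHz.
32.6 kHz > fs/2 = 22.6 kHz, folds to fs − 32.6 kHz = 12.6 kHz.
120.4 kHz mod fs = 30 kHz.
30 kHz > fs/2 = 22.6 kHz, folds to fs − 30 kHz = 15.2 kHz.
32.6 kHz and 123 kHz both map to 12.6 kHz.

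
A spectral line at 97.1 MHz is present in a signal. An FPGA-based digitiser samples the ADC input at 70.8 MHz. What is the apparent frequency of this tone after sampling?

97.1 MHz mod fs = 26.3 MHz.
26.3 MHz ≤ fs/2 = 35.4 MHz, appears at 26.3 MHz.

26.3 MHz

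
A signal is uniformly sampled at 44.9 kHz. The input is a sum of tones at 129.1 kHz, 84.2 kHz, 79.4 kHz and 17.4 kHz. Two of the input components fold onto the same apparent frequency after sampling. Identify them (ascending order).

84.2 kHz, 129.1 kHz

fs/2 = 22.45 kHz.
129.1 kHz mod fs = 39.3 kHz.
39.3 kHz > fs/2 = 22.45 kHz, folds to fs − 39.3 kHz = 5.6 kHz.
84.2 kHz mod fs = 39.3 kHz.
39.3 kHz > fs/2 = 22.45 kHz, folds to fs − 39.3 kHz = 5.6 kHz.
79.4 kHz mod fs = 34.5 kHz.
34.5 kHz > fs/2 = 22.45 kHz, folds to fs − 34.5 kHz = 10.4 kHz.
17.4 kHz ≤ fs/2 = 22.45 kHz, passes unchanged.
84.2 kHz and 129.1 kHz both map to 5.6 kHz.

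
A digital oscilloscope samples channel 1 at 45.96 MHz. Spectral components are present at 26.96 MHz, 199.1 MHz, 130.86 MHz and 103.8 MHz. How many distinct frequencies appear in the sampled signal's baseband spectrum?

fs/2 = 22.98 MHz.
26.96 MHz > fs/2 = 22.98 MHz, folds to fs − 26.96 MHz = 19 MHz.
199.1 MHz mod fs = 15.26 MHz.
15.26 MHz ≤ fs/2 = 22.98 MHz, appears at 15.26 MHz.
130.86 MHz mod fs = 38.94 MHz.
38.94 MHz > fs/2 = 22.98 MHz, folds to fs − 38.94 MHz = 7.02 MHz.
103.8 MHz mod fs = 11.88 MHz.
11.88 MHz ≤ fs/2 = 22.98 MHz, appears at 11.88 MHz.
Distinct values: {7.02 MHz, 11.88 MHz, 15.26 MHz, 19 MHz} → 4.

4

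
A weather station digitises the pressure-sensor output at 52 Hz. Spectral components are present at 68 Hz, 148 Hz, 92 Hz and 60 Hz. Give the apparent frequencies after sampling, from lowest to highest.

8 Hz, 12 Hz, 16 Hz

fs/2 = 26 Hz.
68 Hz mod fs = 16 Hz.
16 Hz ≤ fs/2 = 26 Hz, appears at 16 Hz.
148 Hz mod fs = 44 Hz.
44 Hz > fs/2 = 26 Hz, folds to fs − 44 Hz = 8 Hz.
92 Hz mod fs = 40 Hz.
40 Hz > fs/2 = 26 Hz, folds to fs − 40 Hz = 12 Hz.
60 Hz mod fs = 8 Hz.
8 Hz ≤ fs/2 = 26 Hz, appears at 8 Hz.
Distinct values: {8 Hz, 12 Hz, 16 Hz}.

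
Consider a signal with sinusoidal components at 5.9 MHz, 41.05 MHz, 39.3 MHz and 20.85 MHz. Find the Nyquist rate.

Highest-frequency component: 41.05 MHz.
Nyquist rate = 2 × 41.05 MHz = 82.1 MHz.

82.1 MHz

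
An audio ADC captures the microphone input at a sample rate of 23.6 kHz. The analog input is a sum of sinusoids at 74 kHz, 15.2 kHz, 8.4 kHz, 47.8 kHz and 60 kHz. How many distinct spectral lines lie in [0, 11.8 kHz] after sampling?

fs/2 = 11.8 kHz.
74 kHz mod fs = 3.2 kHz.
3.2 kHz ≤ fs/2 = 11.8 kHz, appears at 3.2 kHz.
15.2 kHz > fs/2 = 11.8 kHz, folds to fs − 15.2 kHz = 8.4 kHz.
8.4 kHz ≤ fs/2 = 11.8 kHz, passes unchanged.
47.8 kHz mod fs = 0.6 kHz.
0.6 kHz ≤ fs/2 = 11.8 kHz, appears at 0.6 kHz.
60 kHz mod fs = 12.8 kHz.
12.8 kHz > fs/2 = 11.8 kHz, folds to fs − 12.8 kHz = 10.8 kHz.
Distinct values: {0.6 kHz, 3.2 kHz, 8.4 kHz, 10.8 kHz} → 4.

4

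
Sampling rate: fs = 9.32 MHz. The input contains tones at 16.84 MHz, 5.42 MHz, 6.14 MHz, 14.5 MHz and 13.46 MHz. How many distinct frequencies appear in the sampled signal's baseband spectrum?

4

fs/2 = 4.66 MHz.
16.84 MHz mod fs = 7.52 MHz.
7.52 MHz > fs/2 = 4.66 MHz, folds to fs − 7.52 MHz = 1.8 MHz.
5.42 MHz > fs/2 = 4.66 MHz, folds to fs − 5.42 MHz = 3.9 MHz.
6.14 MHz > fs/2 = 4.66 MHz, folds to fs − 6.14 MHz = 3.18 MHz.
14.5 MHz mod fs = 5.18 MHz.
5.18 MHz > fs/2 = 4.66 MHz, folds to fs − 5.18 MHz = 4.14 MHz.
13.46 MHz mod fs = 4.14 MHz.
4.14 MHz ≤ fs/2 = 4.66 MHz, appears at 4.14 MHz.
Distinct values: {1.8 MHz, 3.18 MHz, 3.9 MHz, 4.14 MHz} → 4.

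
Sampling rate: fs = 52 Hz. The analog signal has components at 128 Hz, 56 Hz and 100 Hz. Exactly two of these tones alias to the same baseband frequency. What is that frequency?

fs/2 = 26 Hz.
128 Hz mod fs = 24 Hz.
24 Hz ≤ fs/2 = 26 Hz, appears at 24 Hz.
56 Hz mod fs = 4 Hz.
4 Hz ≤ fs/2 = 26 Hz, appears at 4 Hz.
100 Hz mod fs = 48 Hz.
48 Hz > fs/2 = 26 Hz, folds to fs − 48 Hz = 4 Hz.
56 Hz and 100 Hz both map to 4 Hz.

4 Hz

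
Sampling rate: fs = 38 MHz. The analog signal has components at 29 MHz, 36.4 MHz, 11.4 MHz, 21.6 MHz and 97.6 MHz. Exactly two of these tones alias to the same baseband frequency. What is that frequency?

16.4 MHz

fs/2 = 19 MHz.
29 MHz > fs/2 = 19 MHz, folds to fs − 29 MHz = 9 MHz.
36.4 MHz > fs/2 = 19 MHz, folds to fs − 36.4 MHz = 1.6 MHz.
11.4 MHz ≤ fs/2 = 19 MHz, passes unchanged.
21.6 MHz > fs/2 = 19 MHz, folds to fs − 21.6 MHz = 16.4 MHz.
97.6 MHz mod fs = 21.6 MHz.
21.6 MHz > fs/2 = 19 MHz, folds to fs − 21.6 MHz = 16.4 MHz.
21.6 MHz and 97.6 MHz both map to 16.4 MHz.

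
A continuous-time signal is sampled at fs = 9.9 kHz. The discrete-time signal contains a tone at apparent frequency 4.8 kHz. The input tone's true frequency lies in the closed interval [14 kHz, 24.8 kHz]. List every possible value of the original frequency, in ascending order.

14.7 kHz, 15 kHz, 24.6 kHz

Frequencies that alias to 4.8 kHz are k·fs ± 4.8 kHz for integer k ≥ 0.
k=0: 4.8 kHz.
k=1: 5.1 kHz, 14.7 kHz.
k=2: 15 kHz, 24.6 kHz.
k=3: 24.9 kHz, 34.5 kHz.
Within [14 kHz, 24.8 kHz]: 14.7 kHz, 15 kHz, 24.6 kHz.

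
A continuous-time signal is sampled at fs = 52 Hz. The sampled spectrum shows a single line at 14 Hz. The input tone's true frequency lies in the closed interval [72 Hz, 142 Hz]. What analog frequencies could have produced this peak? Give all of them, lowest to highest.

Frequencies that alias to 14 Hz are k·fs ± 14 Hz for integer k ≥ 0.
k=0: 14 Hz.
k=1: 38 Hz, 66 Hz.
k=2: 90 Hz, 118 Hz.
k=3: 142 Hz, 170 Hz.
k=4: 194 Hz, 222 Hz.
Within [72 Hz, 142 Hz]: 90 Hz, 118 Hz, 142 Hz.

90 Hz, 118 Hz, 142 Hz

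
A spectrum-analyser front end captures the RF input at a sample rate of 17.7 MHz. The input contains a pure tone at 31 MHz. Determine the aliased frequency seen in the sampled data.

31 MHz mod fs = 13.3 MHz.
13.3 MHz > fs/2 = 8.85 MHz, folds to fs − 13.3 MHz = 4.4 MHz.

4.4 MHz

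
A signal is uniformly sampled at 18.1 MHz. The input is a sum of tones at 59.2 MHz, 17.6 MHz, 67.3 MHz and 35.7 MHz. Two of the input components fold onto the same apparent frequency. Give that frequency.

fs/2 = 9.05 MHz.
59.2 MHz mod fs = 4.9 MHz.
4.9 MHz ≤ fs/2 = 9.05 MHz, appears at 4.9 MHz.
17.6 MHz > fs/2 = 9.05 MHz, folds to fs − 17.6 MHz = 0.5 MHz.
67.3 MHz mod fs = 13 MHz.
13 MHz > fs/2 = 9.05 MHz, folds to fs − 13 MHz = 5.1 MHz.
35.7 MHz mod fs = 17.6 MHz.
17.6 MHz > fs/2 = 9.05 MHz, folds to fs − 17.6 MHz = 0.5 MHz.
17.6 MHz and 35.7 MHz both map to 0.5 MHz.

0.5 MHz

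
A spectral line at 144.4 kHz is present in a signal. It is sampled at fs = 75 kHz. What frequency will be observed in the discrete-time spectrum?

5.6 kHz

144.4 kHz mod fs = 69.4 kHz.
69.4 kHz > fs/2 = 37.5 kHz, folds to fs − 69.4 kHz = 5.6 kHz.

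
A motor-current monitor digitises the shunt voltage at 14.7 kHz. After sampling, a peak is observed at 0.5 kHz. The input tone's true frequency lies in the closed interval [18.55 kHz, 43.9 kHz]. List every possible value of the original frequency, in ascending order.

28.9 kHz, 29.9 kHz, 43.6 kHz

Frequencies that alias to 0.5 kHz are k·fs ± 0.5 kHz for integer k ≥ 0.
k=0: 0.5 kHz.
k=1: 14.2 kHz, 15.2 kHz.
k=2: 28.9 kHz, 29.9 kHz.
k=3: 43.6 kHz, 44.6 kHz.
k=4: 58.3 kHz, 59.3 kHz.
Within [18.55 kHz, 43.9 kHz]: 28.9 kHz, 29.9 kHz, 43.6 kHz.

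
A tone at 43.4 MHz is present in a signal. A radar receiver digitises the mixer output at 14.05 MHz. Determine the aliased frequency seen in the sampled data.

43.4 MHz mod fs = 1.25 MHz.
1.25 MHz ≤ fs/2 = 7.025 MHz, appears at 1.25 MHz.

1.25 MHz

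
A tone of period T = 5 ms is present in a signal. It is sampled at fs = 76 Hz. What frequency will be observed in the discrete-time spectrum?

28 Hz

T = 5 ms → f = 1/T = 200 Hz.
200 Hz mod fs = 48 Hz.
48 Hz > fs/2 = 38 Hz, folds to fs − 48 Hz = 28 Hz.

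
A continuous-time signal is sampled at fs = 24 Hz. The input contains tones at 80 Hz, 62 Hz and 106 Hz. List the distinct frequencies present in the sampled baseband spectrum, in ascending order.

8 Hz, 10 Hz

fs/2 = 12 Hz.
80 Hz mod fs = 8 Hz.
8 Hz ≤ fs/2 = 12 Hz, appears at 8 Hz.
62 Hz mod fs = 14 Hz.
14 Hz > fs/2 = 12 Hz, folds to fs − 14 Hz = 10 Hz.
106 Hz mod fs = 10 Hz.
10 Hz ≤ fs/2 = 12 Hz, appears at 10 Hz.
Distinct values: {8 Hz, 10 Hz}.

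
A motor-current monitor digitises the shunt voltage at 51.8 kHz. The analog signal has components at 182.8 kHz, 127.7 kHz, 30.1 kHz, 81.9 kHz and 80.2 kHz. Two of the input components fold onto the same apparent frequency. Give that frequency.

fs/2 = 25.9 kHz.
182.8 kHz mod fs = 27.4 kHz.
27.4 kHz > fs/2 = 25.9 kHz, folds to fs − 27.4 kHz = 24.4 kHz.
127.7 kHz mod fs = 24.1 kHz.
24.1 kHz ≤ fs/2 = 25.9 kHz, appears at 24.1 kHz.
30.1 kHz > fs/2 = 25.9 kHz, folds to fs − 30.1 kHz = 21.7 kHz.
81.9 kHz mod fs = 30.1 kHz.
30.1 kHz > fs/2 = 25.9 kHz, folds to fs − 30.1 kHz = 21.7 kHz.
80.2 kHz mod fs = 28.4 kHz.
28.4 kHz > fs/2 = 25.9 kHz, folds to fs − 28.4 kHz = 23.4 kHz.
30.1 kHz and 81.9 kHz both map to 21.7 kHz.

21.7 kHz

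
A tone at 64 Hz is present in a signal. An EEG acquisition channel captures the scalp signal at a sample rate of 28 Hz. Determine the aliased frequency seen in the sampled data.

64 Hz mod fs = 8 Hz.
8 Hz ≤ fs/2 = 14 Hz, appears at 8 Hz.

8 Hz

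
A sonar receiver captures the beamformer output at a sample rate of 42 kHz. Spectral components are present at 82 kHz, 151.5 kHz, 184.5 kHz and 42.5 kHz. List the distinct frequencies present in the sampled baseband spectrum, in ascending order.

fs/2 = 21 kHz.
82 kHz mod fs = 40 kHz.
40 kHz > fs/2 = 21 kHz, folds to fs − 40 kHz = 2 kHz.
151.5 kHz mod fs = 25.5 kHz.
25.5 kHz > fs/2 = 21 kHz, folds to fs − 25.5 kHz = 16.5 kHz.
184.5 kHz mod fs = 16.5 kHz.
16.5 kHz ≤ fs/2 = 21 kHz, appears at 16.5 kHz.
42.5 kHz mod fs = 0.5 kHz.
0.5 kHz ≤ fs/2 = 21 kHz, appears at 0.5 kHz.
Distinct values: {0.5 kHz, 2 kHz, 16.5 kHz}.

0.5 kHz, 2 kHz, 16.5 kHz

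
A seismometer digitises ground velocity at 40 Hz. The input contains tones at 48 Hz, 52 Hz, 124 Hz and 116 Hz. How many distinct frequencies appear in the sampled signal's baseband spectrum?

3

fs/2 = 20 Hz.
48 Hz mod fs = 8 Hz.
8 Hz ≤ fs/2 = 20 Hz, appears at 8 Hz.
52 Hz mod fs = 12 Hz.
12 Hz ≤ fs/2 = 20 Hz, appears at 12 Hz.
124 Hz mod fs = 4 Hz.
4 Hz ≤ fs/2 = 20 Hz, appears at 4 Hz.
116 Hz mod fs = 36 Hz.
36 Hz > fs/2 = 20 Hz, folds to fs − 36 Hz = 4 Hz.
Distinct values: {4 Hz, 8 Hz, 12 Hz} → 3.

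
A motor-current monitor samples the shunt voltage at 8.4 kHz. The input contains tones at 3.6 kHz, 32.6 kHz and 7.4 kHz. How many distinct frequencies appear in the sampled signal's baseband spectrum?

fs/2 = 4.2 kHz.
3.6 kHz ≤ fs/2 = 4.2 kHz, passes unchanged.
32.6 kHz mod fs = 7.4 kHz.
7.4 kHz > fs/2 = 4.2 kHz, folds to fs − 7.4 kHz = 1 kHz.
7.4 kHz > fs/2 = 4.2 kHz, folds to fs − 7.4 kHz = 1 kHz.
Distinct values: {1 kHz, 3.6 kHz} → 2.

2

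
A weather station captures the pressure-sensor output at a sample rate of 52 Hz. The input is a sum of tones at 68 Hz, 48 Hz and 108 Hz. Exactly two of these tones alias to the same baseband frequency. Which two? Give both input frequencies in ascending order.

fs/2 = 26 Hz.
68 Hz mod fs = 16 Hz.
16 Hz ≤ fs/2 = 26 Hz, appears at 16 Hz.
48 Hz > fs/2 = 26 Hz, folds to fs − 48 Hz = 4 Hz.
108 Hz mod fs = 4 Hz.
4 Hz ≤ fs/2 = 26 Hz, appears at 4 Hz.
48 Hz and 108 Hz both map to 4 Hz.

48 Hz, 108 Hz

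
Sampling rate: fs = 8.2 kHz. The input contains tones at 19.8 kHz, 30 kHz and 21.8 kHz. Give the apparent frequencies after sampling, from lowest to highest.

fs/2 = 4.1 kHz.
19.8 kHz mod fs = 3.4 kHz.
3.4 kHz ≤ fs/2 = 4.1 kHz, appears at 3.4 kHz.
30 kHz mod fs = 5.4 kHz.
5.4 kHz > fs/2 = 4.1 kHz, folds to fs − 5.4 kHz = 2.8 kHz.
21.8 kHz mod fs = 5.4 kHz.
5.4 kHz > fs/2 = 4.1 kHz, folds to fs − 5.4 kHz = 2.8 kHz.
Distinct values: {2.8 kHz, 3.4 kHz}.

2.8 kHz, 3.4 kHz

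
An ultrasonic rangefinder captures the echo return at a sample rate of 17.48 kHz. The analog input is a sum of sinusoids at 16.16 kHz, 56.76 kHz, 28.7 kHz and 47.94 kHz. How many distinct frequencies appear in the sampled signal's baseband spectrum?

fs/2 = 8.74 kHz.
16.16 kHz > fs/2 = 8.74 kHz, folds to fs − 16.16 kHz = 1.32 kHz.
56.76 kHz mod fs = 4.32 kHz.
4.32 kHz ≤ fs/2 = 8.74 kHz, appears at 4.32 kHz.
28.7 kHz mod fs = 11.22 kHz.
11.22 kHz > fs/2 = 8.74 kHz, folds to fs − 11.22 kHz = 6.26 kHz.
47.94 kHz mod fs = 12.98 kHz.
12.98 kHz > fs/2 = 8.74 kHz, folds to fs − 12.98 kHz = 4.5 kHz.
Distinct values: {1.32 kHz, 4.32 kHz, 4.5 kHz, 6.26 kHz} → 4.

4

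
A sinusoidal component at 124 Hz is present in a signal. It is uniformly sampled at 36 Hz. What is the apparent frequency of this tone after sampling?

124 Hz mod fs = 16 Hz.
16 Hz ≤ fs/2 = 18 Hz, appears at 16 Hz.

16 Hz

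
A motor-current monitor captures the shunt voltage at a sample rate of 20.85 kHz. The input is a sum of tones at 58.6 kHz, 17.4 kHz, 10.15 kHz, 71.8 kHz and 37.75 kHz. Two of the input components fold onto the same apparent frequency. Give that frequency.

fs/2 = 10.425 kHz.
58.6 kHz mod fs = 16.9 kHz.
16.9 kHz > fs/2 = 10.425 kHz, folds to fs − 16.9 kHz = 3.95 kHz.
17.4 kHz > fs/2 = 10.425 kHz, folds to fs − 17.4 kHz = 3.45 kHz.
10.15 kHz ≤ fs/2 = 10.425 kHz, passes unchanged.
71.8 kHz mod fs = 9.25 kHz.
9.25 kHz ≤ fs/2 = 10.425 kHz, appears at 9.25 kHz.
37.75 kHz mod fs = 16.9 kHz.
16.9 kHz > fs/2 = 10.425 kHz, folds to fs − 16.9 kHz = 3.95 kHz.
37.75 kHz and 58.6 kHz both map to 3.95 kHz.

3.95 kHz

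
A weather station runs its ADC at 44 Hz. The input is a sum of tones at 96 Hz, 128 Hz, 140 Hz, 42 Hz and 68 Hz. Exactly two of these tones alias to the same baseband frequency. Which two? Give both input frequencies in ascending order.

fs/2 = 22 Hz.
96 Hz mod fs = 8 Hz.
8 Hz ≤ fs/2 = 22 Hz, appears at 8 Hz.
128 Hz mod fs = 40 Hz.
40 Hz > fs/2 = 22 Hz, folds to fs − 40 Hz = 4 Hz.
140 Hz mod fs = 8 Hz.
8 Hz ≤ fs/2 = 22 Hz, appears at 8 Hz.
42 Hz > fs/2 = 22 Hz, folds to fs − 42 Hz = 2 Hz.
68 Hz mod fs = 24 Hz.
24 Hz > fs/2 = 22 Hz, folds to fs − 24 Hz = 20 Hz.
96 Hz and 140 Hz both map to 8 Hz.

96 Hz, 140 Hz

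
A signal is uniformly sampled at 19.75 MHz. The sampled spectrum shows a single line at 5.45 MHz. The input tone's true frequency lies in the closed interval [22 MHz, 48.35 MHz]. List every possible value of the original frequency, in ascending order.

Frequencies that alias to 5.45 MHz are k·fs ± 5.45 MHz for integer k ≥ 0.
k=0: 5.45 MHz.
k=1: 14.3 MHz, 25.2 MHz.
k=2: 34.05 MHz, 44.95 MHz.
k=3: 53.8 MHz, 64.7 MHz.
Within [22 MHz, 48.35 MHz]: 25.2 MHz, 34.05 MHz, 44.95 MHz.

25.2 MHz, 34.05 MHz, 44.95 MHz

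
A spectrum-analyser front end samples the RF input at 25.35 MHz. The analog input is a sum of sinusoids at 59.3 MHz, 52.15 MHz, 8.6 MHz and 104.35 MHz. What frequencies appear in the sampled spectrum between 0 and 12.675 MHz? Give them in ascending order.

1.45 MHz, 2.95 MHz, 8.6 MHz

fs/2 = 12.675 MHz.
59.3 MHz mod fs = 8.6 MHz.
8.6 MHz ≤ fs/2 = 12.675 MHz, appears at 8.6 MHz.
52.15 MHz mod fs = 1.45 MHz.
1.45 MHz ≤ fs/2 = 12.675 MHz, appears at 1.45 MHz.
8.6 MHz ≤ fs/2 = 12.675 MHz, passes unchanged.
104.35 MHz mod fs = 2.95 MHz.
2.95 MHz ≤ fs/2 = 12.675 MHz, appears at 2.95 MHz.
Distinct values: {1.45 MHz, 2.95 MHz, 8.6 MHz}.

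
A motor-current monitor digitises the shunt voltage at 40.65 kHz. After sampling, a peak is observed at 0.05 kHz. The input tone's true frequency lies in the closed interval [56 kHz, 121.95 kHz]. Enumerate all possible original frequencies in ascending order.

81.25 kHz, 81.35 kHz, 121.9 kHz

Frequencies that alias to 0.05 kHz are k·fs ± 0.05 kHz for integer k ≥ 0.
k=0: 0.05 kHz.
k=1: 40.6 kHz, 40.7 kHz.
k=2: 81.25 kHz, 81.35 kHz.
k=3: 121.9 kHz, 122 kHz.
k=4: 162.55 kHz, 162.65 kHz.
Within [56 kHz, 121.95 kHz]: 81.25 kHz, 81.35 kHz, 121.9 kHz.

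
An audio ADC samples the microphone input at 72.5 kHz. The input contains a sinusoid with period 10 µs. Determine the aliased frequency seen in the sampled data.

T = 10 µs → f = 1/T = 100 kHz.
100 kHz mod fs = 27.5 kHz.
27.5 kHz ≤ fs/2 = 36.25 kHz, appears at 27.5 kHz.

27.5 kHz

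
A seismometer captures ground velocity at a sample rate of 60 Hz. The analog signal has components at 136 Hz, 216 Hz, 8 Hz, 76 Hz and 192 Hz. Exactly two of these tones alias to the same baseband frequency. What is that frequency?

fs/2 = 30 Hz.
136 Hz mod fs = 16 Hz.
16 Hz ≤ fs/2 = 30 Hz, appears at 16 Hz.
216 Hz mod fs = 36 Hz.
36 Hz > fs/2 = 30 Hz, folds to fs − 36 Hz = 24 Hz.
8 Hz ≤ fs/2 = 30 Hz, passes unchanged.
76 Hz mod fs = 16 Hz.
16 Hz ≤ fs/2 = 30 Hz, appears at 16 Hz.
192 Hz mod fs = 12 Hz.
12 Hz ≤ fs/2 = 30 Hz, appears at 12 Hz.
76 Hz and 136 Hz both map to 16 Hz.

16 Hz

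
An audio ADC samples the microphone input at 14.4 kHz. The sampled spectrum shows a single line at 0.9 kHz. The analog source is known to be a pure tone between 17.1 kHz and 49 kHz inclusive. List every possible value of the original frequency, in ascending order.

27.9 kHz, 29.7 kHz, 42.3 kHz, 44.1 kHz

Frequencies that alias to 0.9 kHz are k·fs ± 0.9 kHz for integer k ≥ 0.
k=0: 0.9 kHz.
k=1: 13.5 kHz, 15.3 kHz.
k=2: 27.9 kHz, 29.7 kHz.
k=3: 42.3 kHz, 44.1 kHz.
k=4: 56.7 kHz, 58.5 kHz.
Within [17.1 kHz, 49 kHz]: 27.9 kHz, 29.7 kHz, 42.3 kHz, 44.1 kHz.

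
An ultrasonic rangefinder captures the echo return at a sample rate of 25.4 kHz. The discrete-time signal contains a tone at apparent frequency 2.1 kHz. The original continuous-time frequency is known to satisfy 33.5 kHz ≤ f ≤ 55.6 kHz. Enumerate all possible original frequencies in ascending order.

48.7 kHz, 52.9 kHz

Frequencies that alias to 2.1 kHz are k·fs ± 2.1 kHz for integer k ≥ 0.
k=0: 2.1 kHz.
k=1: 23.3 kHz, 27.5 kHz.
k=2: 48.7 kHz, 52.9 kHz.
k=3: 74.1 kHz, 78.3 kHz.
Within [33.5 kHz, 55.6 kHz]: 48.7 kHz, 52.9 kHz.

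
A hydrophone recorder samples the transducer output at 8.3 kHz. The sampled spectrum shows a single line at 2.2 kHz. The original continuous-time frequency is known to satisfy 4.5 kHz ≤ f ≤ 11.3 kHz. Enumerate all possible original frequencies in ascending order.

6.1 kHz, 10.5 kHz

Frequencies that alias to 2.2 kHz are k·fs ± 2.2 kHz for integer k ≥ 0.
k=0: 2.2 kHz.
k=1: 6.1 kHz, 10.5 kHz.
k=2: 14.4 kHz, 18.8 kHz.
Within [4.5 kHz, 11.3 kHz]: 6.1 kHz, 10.5 kHz.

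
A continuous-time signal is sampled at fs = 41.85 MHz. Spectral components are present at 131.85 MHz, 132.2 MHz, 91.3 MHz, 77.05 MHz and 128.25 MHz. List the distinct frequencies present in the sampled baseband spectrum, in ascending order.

fs/2 = 20.925 MHz.
131.85 MHz mod fs = 6.3 MHz.
6.3 MHz ≤ fs/2 = 20.925 MHz, appears at 6.3 MHz.
132.2 MHz mod fs = 6.65 MHz.
6.65 MHz ≤ fs/2 = 20.925 MHz, appears at 6.65 MHz.
91.3 MHz mod fs = 7.6 MHz.
7.6 MHz ≤ fs/2 = 20.925 MHz, appears at 7.6 MHz.
77.05 MHz mod fs = 35.2 MHz.
35.2 MHz > fs/2 = 20.925 MHz, folds to fs − 35.2 MHz = 6.65 MHz.
128.25 MHz mod fs = 2.7 MHz.
2.7 MHz ≤ fs/2 = 20.925 MHz, appears at 2.7 MHz.
Distinct values: {2.7 MHz, 6.3 MHz, 6.65 MHz, 7.6 MHz}.

2.7 MHz, 6.3 MHz, 6.65 MHz, 7.6 MHz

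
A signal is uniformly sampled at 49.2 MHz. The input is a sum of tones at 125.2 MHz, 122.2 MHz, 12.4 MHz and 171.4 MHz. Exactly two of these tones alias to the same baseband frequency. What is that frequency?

fs/2 = 24.6 MHz.
125.2 MHz mod fs = 26.8 MHz.
26.8 MHz > fs/2 = 24.6 MHz, folds to fs − 26.8 MHz = 22.4 MHz.
122.2 MHz mod fs = 23.8 MHz.
23.8 MHz ≤ fs/2 = 24.6 MHz, appears at 23.8 MHz.
12.4 MHz ≤ fs/2 = 24.6 MHz, passes unchanged.
171.4 MHz mod fs = 23.8 MHz.
23.8 MHz ≤ fs/2 = 24.6 MHz, appears at 23.8 MHz.
122.2 MHz and 171.4 MHz both map to 23.8 MHz.

23.8 MHz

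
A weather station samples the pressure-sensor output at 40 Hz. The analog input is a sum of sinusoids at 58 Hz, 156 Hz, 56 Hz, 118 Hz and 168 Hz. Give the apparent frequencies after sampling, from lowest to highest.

fs/2 = 20 Hz.
58 Hz mod fs = 18 Hz.
18 Hz ≤ fs/2 = 20 Hz, appears at 18 Hz.
156 Hz mod fs = 36 Hz.
36 Hz > fs/2 = 20 Hz, folds to fs − 36 Hz = 4 Hz.
56 Hz mod fs = 16 Hz.
16 Hz ≤ fs/2 = 20 Hz, appears at 16 Hz.
118 Hz mod fs = 38 Hz.
38 Hz > fs/2 = 20 Hz, folds to fs − 38 Hz = 2 Hz.
168 Hz mod fs = 8 Hz.
8 Hz ≤ fs/2 = 20 Hz, appears at 8 Hz.
Distinct values: {2 Hz, 4 Hz, 8 Hz, 16 Hz, 18 Hz}.

2 Hz, 4 Hz, 8 Hz, 16 Hz, 18 Hz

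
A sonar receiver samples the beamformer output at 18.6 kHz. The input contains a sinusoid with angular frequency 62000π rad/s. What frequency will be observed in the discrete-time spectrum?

6.2 kHz

ω = 62000π rad/s → f = ω/(2π) = 31000 Hz = 31 kHz.
31 kHz mod fs = 12.4 kHz.
12.4 kHz > fs/2 = 9.3 kHz, folds to fs − 12.4 kHz = 6.2 kHz.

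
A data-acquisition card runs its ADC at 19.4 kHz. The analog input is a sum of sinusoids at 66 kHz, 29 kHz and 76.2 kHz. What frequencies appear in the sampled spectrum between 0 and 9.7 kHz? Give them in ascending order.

fs/2 = 9.7 kHz.
66 kHz mod fs = 7.8 kHz.
7.8 kHz ≤ fs/2 = 9.7 kHz, appears at 7.8 kHz.
29 kHz mod fs = 9.6 kHz.
9.6 kHz ≤ fs/2 = 9.7 kHz, appears at 9.6 kHz.
76.2 kHz mod fs = 18 kHz.
18 kHz > fs/2 = 9.7 kHz, folds to fs − 18 kHz = 1.4 kHz.
Distinct values: {1.4 kHz, 7.8 kHz, 9.6 kHz}.

1.4 kHz, 7.8 kHz, 9.6 kHz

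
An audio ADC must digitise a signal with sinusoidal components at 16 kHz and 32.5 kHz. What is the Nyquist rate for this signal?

Highest-frequency component: 32.5 kHz.
Nyquist rate = 2 × 32.5 kHz = 65 kHz.

65 kHz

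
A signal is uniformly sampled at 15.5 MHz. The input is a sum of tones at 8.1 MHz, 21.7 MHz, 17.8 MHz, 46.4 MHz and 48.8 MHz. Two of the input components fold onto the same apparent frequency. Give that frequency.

fs/2 = 7.75 MHz.
8.1 MHz > fs/2 = 7.75 MHz, folds to fs − 8.1 MHz = 7.4 MHz.
21.7 MHz mod fs = 6.2 MHz.
6.2 MHz ≤ fs/2 = 7.75 MHz, appears at 6.2 MHz.
17.8 MHz mod fs = 2.3 MHz.
2.3 MHz ≤ fs/2 = 7.75 MHz, appears at 2.3 MHz.
46.4 MHz mod fs = 15.4 MHz.
15.4 MHz > fs/2 = 7.75 MHz, folds to fs − 15.4 MHz = 0.1 MHz.
48.8 MHz mod fs = 2.3 MHz.
2.3 MHz ≤ fs/2 = 7.75 MHz, appears at 2.3 MHz.
17.8 MHz and 48.8 MHz both map to 2.3 MHz.

2.3 MHz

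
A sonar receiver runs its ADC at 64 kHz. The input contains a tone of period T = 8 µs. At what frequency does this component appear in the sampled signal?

3 kHz

T = 8 µs → f = 1/T = 125 kHz.
125 kHz mod fs = 61 kHz.
61 kHz > fs/2 = 32 kHz, folds to fs − 61 kHz = 3 kHz.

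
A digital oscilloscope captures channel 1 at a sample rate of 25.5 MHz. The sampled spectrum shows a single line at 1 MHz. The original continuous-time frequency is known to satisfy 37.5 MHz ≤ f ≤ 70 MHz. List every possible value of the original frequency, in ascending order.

Frequencies that alias to 1 MHz are k·fs ± 1 MHz for integer k ≥ 0.
k=0: 1 MHz.
k=1: 24.5 MHz, 26.5 MHz.
k=2: 50 MHz, 52 MHz.
k=3: 75.5 MHz, 77.5 MHz.
Within [37.5 MHz, 70 MHz]: 50 MHz, 52 MHz.

50 MHz, 52 MHz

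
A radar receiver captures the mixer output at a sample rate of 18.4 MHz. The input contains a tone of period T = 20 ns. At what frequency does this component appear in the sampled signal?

5.2 MHz

T = 20 ns → f = 1/T = 50 MHz.
50 MHz mod fs = 13.2 MHz.
13.2 MHz > fs/2 = 9.2 MHz, folds to fs − 13.2 MHz = 5.2 MHz.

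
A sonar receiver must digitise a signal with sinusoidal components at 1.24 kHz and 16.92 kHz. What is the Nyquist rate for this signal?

Highest-frequency component: 16.92 kHz.
Nyquist rate = 2 × 16.92 kHz = 33.84 kHz.

33.84 kHz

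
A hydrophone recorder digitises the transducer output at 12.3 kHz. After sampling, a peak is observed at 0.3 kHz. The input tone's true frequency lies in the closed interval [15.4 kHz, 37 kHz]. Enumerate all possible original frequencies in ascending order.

Frequencies that alias to 0.3 kHz are k·fs ± 0.3 kHz for integer k ≥ 0.
k=0: 0.3 kHz.
k=1: 12 kHz, 12.6 kHz.
k=2: 24.3 kHz, 24.9 kHz.
k=3: 36.6 kHz, 37.2 kHz.
k=4: 48.9 kHz, 49.5 kHz.
Within [15.4 kHz, 37 kHz]: 24.3 kHz, 24.9 kHz, 36.6 kHz.

24.3 kHz, 24.9 kHz, 36.6 kHz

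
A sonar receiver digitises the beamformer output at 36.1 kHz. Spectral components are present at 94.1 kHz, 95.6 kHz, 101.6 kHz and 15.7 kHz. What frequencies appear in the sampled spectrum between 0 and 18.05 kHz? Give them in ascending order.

6.7 kHz, 12.7 kHz, 14.2 kHz, 15.7 kHz

fs/2 = 18.05 kHz.
94.1 kHz mod fs = 21.9 kHz.
21.9 kHz > fs/2 = 18.05 kHz, folds to fs − 21.9 kHz = 14.2 kHz.
95.6 kHz mod fs = 23.4 kHz.
23.4 kHz > fs/2 = 18.05 kHz, folds to fs − 23.4 kHz = 12.7 kHz.
101.6 kHz mod fs = 29.4 kHz.
29.4 kHz > fs/2 = 18.05 kHz, folds to fs − 29.4 kHz = 6.7 kHz.
15.7 kHz ≤ fs/2 = 18.05 kHz, passes unchanged.
Distinct values: {6.7 kHz, 12.7 kHz, 14.2 kHz, 15.7 kHz}.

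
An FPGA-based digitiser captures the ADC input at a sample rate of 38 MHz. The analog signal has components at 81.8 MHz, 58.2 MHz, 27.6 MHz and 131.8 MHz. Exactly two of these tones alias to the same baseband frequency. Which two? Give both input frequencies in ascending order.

58.2 MHz, 131.8 MHz

fs/2 = 19 MHz.
81.8 MHz mod fs = 5.8 MHz.
5.8 MHz ≤ fs/2 = 19 MHz, appears at 5.8 MHz.
58.2 MHz mod fs = 20.2 MHz.
20.2 MHz > fs/2 = 19 MHz, folds to fs − 20.2 MHz = 17.8 MHz.
27.6 MHz > fs/2 = 19 MHz, folds to fs − 27.6 MHz = 10.4 MHz.
131.8 MHz mod fs = 17.8 MHz.
17.8 MHz ≤ fs/2 = 19 MHz, appears at 17.8 MHz.
58.2 MHz and 131.8 MHz both map to 17.8 MHz.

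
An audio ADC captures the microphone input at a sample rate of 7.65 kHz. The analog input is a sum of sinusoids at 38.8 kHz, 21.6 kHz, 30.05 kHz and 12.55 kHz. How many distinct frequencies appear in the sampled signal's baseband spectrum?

fs/2 = 3.825 kHz.
38.8 kHz mod fs = 0.55 kHz.
0.55 kHz ≤ fs/2 = 3.825 kHz, appears at 0.55 kHz.
21.6 kHz mod fs = 6.3 kHz.
6.3 kHz > fs/2 = 3.825 kHz, folds to fs − 6.3 kHz = 1.35 kHz.
30.05 kHz mod fs = 7.1 kHz.
7.1 kHz > fs/2 = 3.825 kHz, folds to fs − 7.1 kHz = 0.55 kHz.
12.55 kHz mod fs = 4.9 kHz.
4.9 kHz > fs/2 = 3.825 kHz, folds to fs − 4.9 kHz = 2.75 kHz.
Distinct values: {0.55 kHz, 1.35 kHz, 2.75 kHz} → 3.

3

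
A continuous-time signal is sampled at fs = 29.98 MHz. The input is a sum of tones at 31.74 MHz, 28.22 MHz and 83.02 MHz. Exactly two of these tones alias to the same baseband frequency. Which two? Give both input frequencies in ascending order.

fs/2 = 14.99 MHz.
31.74 MHz mod fs = 1.76 MHz.
1.76 MHz ≤ fs/2 = 14.99 MHz, appears at 1.76 MHz.
28.22 MHz > fs/2 = 14.99 MHz, folds to fs − 28.22 MHz = 1.76 MHz.
83.02 MHz mod fs = 23.06 MHz.
23.06 MHz > fs/2 = 14.99 MHz, folds to fs − 23.06 MHz = 6.92 MHz.
28.22 MHz and 31.74 MHz both map to 1.76 MHz.

28.22 MHz, 31.74 MHz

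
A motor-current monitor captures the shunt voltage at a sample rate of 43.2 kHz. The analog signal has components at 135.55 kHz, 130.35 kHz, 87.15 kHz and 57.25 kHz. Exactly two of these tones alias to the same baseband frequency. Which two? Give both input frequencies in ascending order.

fs/2 = 21.6 kHz.
135.55 kHz mod fs = 5.95 kHz.
5.95 kHz ≤ fs/2 = 21.6 kHz, appears at 5.95 kHz.
130.35 kHz mod fs = 0.75 kHz.
0.75 kHz ≤ fs/2 = 21.6 kHz, appears at 0.75 kHz.
87.15 kHz mod fs = 0.75 kHz.
0.75 kHz ≤ fs/2 = 21.6 kHz, appears at 0.75 kHz.
57.25 kHz mod fs = 14.05 kHz.
14.05 kHz ≤ fs/2 = 21.6 kHz, appears at 14.05 kHz.
87.15 kHz and 130.35 kHz both map to 0.75 kHz.

87.15 kHz, 130.35 kHz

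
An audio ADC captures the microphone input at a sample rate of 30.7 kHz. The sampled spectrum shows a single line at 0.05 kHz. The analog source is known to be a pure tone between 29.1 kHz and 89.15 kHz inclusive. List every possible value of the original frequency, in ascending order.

Frequencies that alias to 0.05 kHz are k·fs ± 0.05 kHz for integer k ≥ 0.
k=0: 0.05 kHz.
k=1: 30.65 kHz, 30.75 kHz.
k=2: 61.35 kHz, 61.45 kHz.
k=3: 92.05 kHz, 92.15 kHz.
Within [29.1 kHz, 89.15 kHz]: 30.65 kHz, 30.75 kHz, 61.35 kHz, 61.45 kHz.

30.65 kHz, 30.75 kHz, 61.35 kHz, 61.45 kHz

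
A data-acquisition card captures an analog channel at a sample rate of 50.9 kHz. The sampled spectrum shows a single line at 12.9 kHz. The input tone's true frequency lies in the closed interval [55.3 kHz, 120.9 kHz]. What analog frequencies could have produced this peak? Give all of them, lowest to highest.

Frequencies that alias to 12.9 kHz are k·fs ± 12.9 kHz for integer k ≥ 0.
k=0: 12.9 kHz.
k=1: 38 kHz, 63.8 kHz.
k=2: 88.9 kHz, 114.7 kHz.
k=3: 139.8 kHz, 165.6 kHz.
Within [55.3 kHz, 120.9 kHz]: 63.8 kHz, 88.9 kHz, 114.7 kHz.

63.8 kHz, 88.9 kHz, 114.7 kHz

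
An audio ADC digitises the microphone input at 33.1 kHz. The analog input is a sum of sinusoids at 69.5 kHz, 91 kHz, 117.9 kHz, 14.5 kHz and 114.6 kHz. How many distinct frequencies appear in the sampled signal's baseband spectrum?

4

fs/2 = 16.55 kHz.
69.5 kHz mod fs = 3.3 kHz.
3.3 kHz ≤ fs/2 = 16.55 kHz, appears at 3.3 kHz.
91 kHz mod fs = 24.8 kHz.
24.8 kHz > fs/2 = 16.55 kHz, folds to fs − 24.8 kHz = 8.3 kHz.
117.9 kHz mod fs = 18.6 kHz.
18.6 kHz > fs/2 = 16.55 kHz, folds to fs − 18.6 kHz = 14.5 kHz.
14.5 kHz ≤ fs/2 = 16.55 kHz, passes unchanged.
114.6 kHz mod fs = 15.3 kHz.
15.3 kHz ≤ fs/2 = 16.55 kHz, appears at 15.3 kHz.
Distinct values: {3.3 kHz, 8.3 kHz, 14.5 kHz, 15.3 kHz} → 4.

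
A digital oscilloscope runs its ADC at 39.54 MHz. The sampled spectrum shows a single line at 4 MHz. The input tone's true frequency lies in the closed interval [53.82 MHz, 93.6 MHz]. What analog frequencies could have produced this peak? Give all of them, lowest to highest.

Frequencies that alias to 4 MHz are k·fs ± 4 MHz for integer k ≥ 0.
k=0: 4 MHz.
k=1: 35.54 MHz, 43.54 MHz.
k=2: 75.08 MHz, 83.08 MHz.
k=3: 114.62 MHz, 122.62 MHz.
Within [53.82 MHz, 93.6 MHz]: 75.08 MHz, 83.08 MHz.

75.08 MHz, 83.08 MHz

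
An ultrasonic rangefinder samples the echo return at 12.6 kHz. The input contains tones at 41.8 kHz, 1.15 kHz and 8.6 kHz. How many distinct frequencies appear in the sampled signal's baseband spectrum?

2

fs/2 = 6.3 kHz.
41.8 kHz mod fs = 4 kHz.
4 kHz ≤ fs/2 = 6.3 kHz, appears at 4 kHz.
1.15 kHz ≤ fs/2 = 6.3 kHz, passes unchanged.
8.6 kHz > fs/2 = 6.3 kHz, folds to fs − 8.6 kHz = 4 kHz.
Distinct values: {1.15 kHz, 4 kHz} → 2.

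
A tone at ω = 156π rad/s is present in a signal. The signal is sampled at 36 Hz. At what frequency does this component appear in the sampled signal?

6 Hz

ω = 156π rad/s → f = ω/(2π) = 78 Hz.
78 Hz mod fs = 6 Hz.
6 Hz ≤ fs/2 = 18 Hz, appears at 6 Hz.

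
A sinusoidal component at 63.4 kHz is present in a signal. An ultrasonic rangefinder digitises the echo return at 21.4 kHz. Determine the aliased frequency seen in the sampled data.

63.4 kHz mod fs = 20.6 kHz.
20.6 kHz > fs/2 = 10.7 kHz, folds to fs − 20.6 kHz = 0.8 kHz.

0.8 kHz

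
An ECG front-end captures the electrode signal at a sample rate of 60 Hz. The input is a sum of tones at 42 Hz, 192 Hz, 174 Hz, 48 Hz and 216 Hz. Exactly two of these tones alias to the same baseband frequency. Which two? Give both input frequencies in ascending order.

fs/2 = 30 Hz.
42 Hz > fs/2 = 30 Hz, folds to fs − 42 Hz = 18 Hz.
192 Hz mod fs = 12 Hz.
12 Hz ≤ fs/2 = 30 Hz, appears at 12 Hz.
174 Hz mod fs = 54 Hz.
54 Hz > fs/2 = 30 Hz, folds to fs − 54 Hz = 6 Hz.
48 Hz > fs/2 = 30 Hz, folds to fs − 48 Hz = 12 Hz.
216 Hz mod fs = 36 Hz.
36 Hz > fs/2 = 30 Hz, folds to fs − 36 Hz = 24 Hz.
48 Hz and 192 Hz both map to 12 Hz.

48 Hz, 192 Hz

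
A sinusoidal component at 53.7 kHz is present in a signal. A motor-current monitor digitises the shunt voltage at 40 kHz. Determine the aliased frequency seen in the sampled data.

13.7 kHz

53.7 kHz mod fs = 13.7 kHz.
13.7 kHz ≤ fs/2 = 20 kHz, appears at 13.7 kHz.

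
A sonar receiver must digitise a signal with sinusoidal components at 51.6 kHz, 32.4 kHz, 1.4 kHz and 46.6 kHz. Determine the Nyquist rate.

103.2 kHz

Highest-frequency component: 51.6 kHz.
Nyquist rate = 2 × 51.6 kHz = 103.2 kHz.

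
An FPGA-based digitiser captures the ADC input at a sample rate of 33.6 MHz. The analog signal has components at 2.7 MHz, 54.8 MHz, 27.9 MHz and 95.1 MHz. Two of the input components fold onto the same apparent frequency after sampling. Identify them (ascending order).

fs/2 = 16.8 MHz.
2.7 MHz ≤ fs/2 = 16.8 MHz, passes unchanged.
54.8 MHz mod fs = 21.2 MHz.
21.2 MHz > fs/2 = 16.8 MHz, folds to fs − 21.2 MHz = 12.4 MHz.
27.9 MHz > fs/2 = 16.8 MHz, folds to fs − 27.9 MHz = 5.7 MHz.
95.1 MHz mod fs = 27.9 MHz.
27.9 MHz > fs/2 = 16.8 MHz, folds to fs − 27.9 MHz = 5.7 MHz.
27.9 MHz and 95.1 MHz both map to 5.7 MHz.

27.9 MHz, 95.1 MHz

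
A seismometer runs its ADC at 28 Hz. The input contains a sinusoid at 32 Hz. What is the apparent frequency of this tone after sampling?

32 Hz mod fs = 4 Hz.
4 Hz ≤ fs/2 = 14 Hz, appears at 4 Hz.

4 Hz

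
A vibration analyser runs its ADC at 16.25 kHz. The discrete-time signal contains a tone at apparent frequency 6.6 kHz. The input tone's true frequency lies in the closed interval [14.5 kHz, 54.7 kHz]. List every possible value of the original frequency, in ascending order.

Frequencies that alias to 6.6 kHz are k·fs ± 6.6 kHz for integer k ≥ 0.
k=0: 6.6 kHz.
k=1: 9.65 kHz, 22.85 kHz.
k=2: 25.9 kHz, 39.1 kHz.
k=3: 42.15 kHz, 55.35 kHz.
k=4: 58.4 kHz, 71.6 kHz.
Within [14.5 kHz, 54.7 kHz]: 22.85 kHz, 25.9 kHz, 39.1 kHz, 42.15 kHz.

22.85 kHz, 25.9 kHz, 39.1 kHz, 42.15 kHz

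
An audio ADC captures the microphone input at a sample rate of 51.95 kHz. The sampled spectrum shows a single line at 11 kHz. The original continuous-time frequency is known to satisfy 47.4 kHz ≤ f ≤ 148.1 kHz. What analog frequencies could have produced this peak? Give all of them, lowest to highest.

62.95 kHz, 92.9 kHz, 114.9 kHz, 144.85 kHz

Frequencies that alias to 11 kHz are k·fs ± 11 kHz for integer k ≥ 0.
k=0: 11 kHz.
k=1: 40.95 kHz, 62.95 kHz.
k=2: 92.9 kHz, 114.9 kHz.
k=3: 144.85 kHz, 166.85 kHz.
k=4: 196.8 kHz, 218.8 kHz.
Within [47.4 kHz, 148.1 kHz]: 62.95 kHz, 92.9 kHz, 114.9 kHz, 144.85 kHz.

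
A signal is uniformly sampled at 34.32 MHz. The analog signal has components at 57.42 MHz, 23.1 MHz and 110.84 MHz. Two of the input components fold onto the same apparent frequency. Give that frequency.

fs/2 = 17.16 MHz.
57.42 MHz mod fs = 23.1 MHz.
23.1 MHz > fs/2 = 17.16 MHz, folds to fs − 23.1 MHz = 11.22 MHz.
23.1 MHz > fs/2 = 17.16 MHz, folds to fs − 23.1 MHz = 11.22 MHz.
110.84 MHz mod fs = 7.88 MHz.
7.88 MHz ≤ fs/2 = 17.16 MHz, appears at 7.88 MHz.
23.1 MHz and 57.42 MHz both map to 11.22 MHz.

11.22 MHz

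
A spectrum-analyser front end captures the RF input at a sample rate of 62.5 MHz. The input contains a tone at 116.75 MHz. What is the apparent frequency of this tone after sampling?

116.75 MHz mod fs = 54.25 MHz.
54.25 MHz > fs/2 = 31.25 MHz, folds to fs − 54.25 MHz = 8.25 MHz.

8.25 MHz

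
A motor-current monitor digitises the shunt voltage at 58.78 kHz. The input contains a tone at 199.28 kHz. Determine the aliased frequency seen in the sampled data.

199.28 kHz mod fs = 22.94 kHz.
22.94 kHz ≤ fs/2 = 29.39 kHz, appears at 22.94 kHz.

22.94 kHz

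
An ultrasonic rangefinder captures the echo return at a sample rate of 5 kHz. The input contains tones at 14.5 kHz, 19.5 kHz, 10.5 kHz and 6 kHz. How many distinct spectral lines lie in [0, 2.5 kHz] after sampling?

2

fs/2 = 2.5 kHz.
14.5 kHz mod fs = 4.5 kHz.
4.5 kHz > fs/2 = 2.5 kHz, folds to fs − 4.5 kHz = 0.5 kHz.
19.5 kHz mod fs = 4.5 kHz.
4.5 kHz > fs/2 = 2.5 kHz, folds to fs − 4.5 kHz = 0.5 kHz.
10.5 kHz mod fs = 0.5 kHz.
0.5 kHz ≤ fs/2 = 2.5 kHz, appears at 0.5 kHz.
6 kHz mod fs = 1 kHz.
1 kHz ≤ fs/2 = 2.5 kHz, appears at 1 kHz.
Distinct values: {0.5 kHz, 1 kHz} → 2.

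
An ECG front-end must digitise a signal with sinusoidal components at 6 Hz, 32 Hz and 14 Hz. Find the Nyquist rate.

Highest-frequency component: 32 Hz.
Nyquist rate = 2 × 32 Hz = 64 Hz.

64 Hz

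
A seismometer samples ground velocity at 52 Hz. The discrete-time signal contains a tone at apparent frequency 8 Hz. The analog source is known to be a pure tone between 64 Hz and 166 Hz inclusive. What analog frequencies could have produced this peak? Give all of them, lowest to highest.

96 Hz, 112 Hz, 148 Hz, 164 Hz

Frequencies that alias to 8 Hz are k·fs ± 8 Hz for integer k ≥ 0.
k=0: 8 Hz.
k=1: 44 Hz, 60 Hz.
k=2: 96 Hz, 112 Hz.
k=3: 148 Hz, 164 Hz.
k=4: 200 Hz, 216 Hz.
Within [64 Hz, 166 Hz]: 96 Hz, 112 Hz, 148 Hz, 164 Hz.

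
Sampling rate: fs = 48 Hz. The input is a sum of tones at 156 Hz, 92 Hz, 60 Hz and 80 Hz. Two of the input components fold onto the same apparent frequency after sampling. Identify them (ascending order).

60 Hz, 156 Hz

fs/2 = 24 Hz.
156 Hz mod fs = 12 Hz.
12 Hz ≤ fs/2 = 24 Hz, appears at 12 Hz.
92 Hz mod fs = 44 Hz.
44 Hz > fs/2 = 24 Hz, folds to fs − 44 Hz = 4 Hz.
60 Hz mod fs = 12 Hz.
12 Hz ≤ fs/2 = 24 Hz, appears at 12 Hz.
80 Hz mod fs = 32 Hz.
32 Hz > fs/2 = 24 Hz, folds to fs − 32 Hz = 16 Hz.
60 Hz and 156 Hz both map to 12 Hz.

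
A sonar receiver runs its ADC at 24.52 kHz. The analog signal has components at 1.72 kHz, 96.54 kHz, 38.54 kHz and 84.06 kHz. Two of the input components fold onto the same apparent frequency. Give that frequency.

fs/2 = 12.26 kHz.
1.72 kHz ≤ fs/2 = 12.26 kHz, passes unchanged.
96.54 kHz mod fs = 22.98 kHz.
22.98 kHz > fs/2 = 12.26 kHz, folds to fs − 22.98 kHz = 1.54 kHz.
38.54 kHz mod fs = 14.02 kHz.
14.02 kHz > fs/2 = 12.26 kHz, folds to fs − 14.02 kHz = 10.5 kHz.
84.06 kHz mod fs = 10.5 kHz.
10.5 kHz ≤ fs/2 = 12.26 kHz, appears at 10.5 kHz.
38.54 kHz and 84.06 kHz both map to 10.5 kHz.

10.5 kHz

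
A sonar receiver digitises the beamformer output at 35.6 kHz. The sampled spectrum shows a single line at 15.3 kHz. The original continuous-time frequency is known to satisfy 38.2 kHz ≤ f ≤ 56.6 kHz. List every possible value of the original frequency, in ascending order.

Frequencies that alias to 15.3 kHz are k·fs ± 15.3 kHz for integer k ≥ 0.
k=0: 15.3 kHz.
k=1: 20.3 kHz, 50.9 kHz.
k=2: 55.9 kHz, 86.5 kHz.
k=3: 91.5 kHz, 122.1 kHz.
Within [38.2 kHz, 56.6 kHz]: 50.9 kHz, 55.9 kHz.

50.9 kHz, 55.9 kHz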